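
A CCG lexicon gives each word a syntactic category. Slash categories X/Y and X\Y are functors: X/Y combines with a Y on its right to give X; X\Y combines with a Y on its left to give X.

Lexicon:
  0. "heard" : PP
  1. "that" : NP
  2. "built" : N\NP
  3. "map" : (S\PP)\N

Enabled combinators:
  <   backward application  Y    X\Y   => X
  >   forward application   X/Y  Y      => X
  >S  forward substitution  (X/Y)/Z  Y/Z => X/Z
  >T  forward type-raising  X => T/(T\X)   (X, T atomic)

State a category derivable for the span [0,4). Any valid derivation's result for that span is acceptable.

[0,4] S   >
  [0,1] S/(S\PP)   >T
    [0,1] "heard" : PP
  [1,4] S\PP   <
    [1,3] N   >
      [1,2] N/(N\NP)   >T
        [1,2] "that" : NP
      [2,3] "built" : N\NP
    [3,4] "map" : (S\PP)\N

S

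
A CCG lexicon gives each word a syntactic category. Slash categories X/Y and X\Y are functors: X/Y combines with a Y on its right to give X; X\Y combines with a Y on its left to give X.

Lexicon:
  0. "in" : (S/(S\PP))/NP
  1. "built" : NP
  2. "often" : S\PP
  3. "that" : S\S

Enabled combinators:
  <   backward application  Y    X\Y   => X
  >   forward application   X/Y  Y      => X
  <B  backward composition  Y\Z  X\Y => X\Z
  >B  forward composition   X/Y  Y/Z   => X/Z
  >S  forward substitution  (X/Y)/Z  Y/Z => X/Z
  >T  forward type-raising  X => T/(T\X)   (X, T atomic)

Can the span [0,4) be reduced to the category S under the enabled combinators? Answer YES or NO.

YES

[0,4] S   >
  [0,2] S/(S\PP)   >
    [0,1] "in" : (S/(S\PP))/NP
    [1,2] "built" : NP
  [2,4] S\PP   <B
    [2,3] "often" : S\PP
    [3,4] "that" : S\S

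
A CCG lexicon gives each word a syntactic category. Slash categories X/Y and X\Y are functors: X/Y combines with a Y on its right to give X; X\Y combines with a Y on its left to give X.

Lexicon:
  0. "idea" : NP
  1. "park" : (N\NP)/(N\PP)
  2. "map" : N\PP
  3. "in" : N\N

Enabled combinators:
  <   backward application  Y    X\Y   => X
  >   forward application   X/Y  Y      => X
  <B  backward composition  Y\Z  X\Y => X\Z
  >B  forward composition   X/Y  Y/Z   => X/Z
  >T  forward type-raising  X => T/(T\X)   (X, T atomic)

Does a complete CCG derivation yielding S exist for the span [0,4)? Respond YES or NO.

NO

NP (N\NP)/(N\PP) N\PP N\N
CKY chart[0,4] = {N, N/(N\N), NP/(NP\N), PP/(PP\N), S/(S\N)}; S ∉ chart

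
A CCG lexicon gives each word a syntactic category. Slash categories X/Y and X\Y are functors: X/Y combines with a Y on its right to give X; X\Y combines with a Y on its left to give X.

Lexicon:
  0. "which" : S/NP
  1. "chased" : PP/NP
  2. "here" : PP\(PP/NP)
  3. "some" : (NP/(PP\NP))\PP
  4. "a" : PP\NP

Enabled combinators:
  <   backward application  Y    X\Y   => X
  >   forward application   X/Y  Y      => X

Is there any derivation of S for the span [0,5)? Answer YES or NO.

YES

[0,5] S   >
  [0,1] "which" : S/NP
  [1,5] NP   >
    [1,4] NP/(PP\NP)   <
      [1,3] PP   <
        [1,2] "chased" : PP/NP
        [2,3] "here" : PP\(PP/NP)
      [3,4] "some" : (NP/(PP\NP))\PP
    [4,5] "a" : PP\NP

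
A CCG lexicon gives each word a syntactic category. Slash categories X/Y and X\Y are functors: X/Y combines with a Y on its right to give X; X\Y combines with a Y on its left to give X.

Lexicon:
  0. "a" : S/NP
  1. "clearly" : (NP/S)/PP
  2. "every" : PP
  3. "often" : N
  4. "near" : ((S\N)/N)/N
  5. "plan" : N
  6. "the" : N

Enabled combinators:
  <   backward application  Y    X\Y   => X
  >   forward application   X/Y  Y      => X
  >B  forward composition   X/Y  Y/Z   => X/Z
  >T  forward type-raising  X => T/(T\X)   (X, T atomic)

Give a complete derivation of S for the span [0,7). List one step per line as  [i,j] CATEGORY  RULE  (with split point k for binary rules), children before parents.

[0,7] S   >
  [0,1] "a" : S/NP
  [1,7] NP   >
    [1,3] NP/S   >
      [1,2] "clearly" : (NP/S)/PP
      [2,3] "every" : PP
    [3,7] S   <
      [3,4] "often" : N
      [4,7] S\N   >
        [4,6] (S\N)/N   >
          [4,5] "near" : ((S\N)/N)/N
          [5,6] "plan" : N
        [6,7] "the" : N

[0,1] S/NP  lex  "a"
[1,2] (NP/S)/PP  lex  "clearly"
[2,3] PP  lex  "every"
[1,3] NP/S  >  k=2
[3,4] N  lex  "often"
[4,5] ((S\N)/N)/N  lex  "near"
[5,6] N  lex  "plan"
[4,6] (S\N)/N  >  k=5
[6,7] N  lex  "the"
[4,7] S\N  >  k=6
[3,7] S  <  k=4
[1,7] NP  >  k=3
[0,7] S  >  k=1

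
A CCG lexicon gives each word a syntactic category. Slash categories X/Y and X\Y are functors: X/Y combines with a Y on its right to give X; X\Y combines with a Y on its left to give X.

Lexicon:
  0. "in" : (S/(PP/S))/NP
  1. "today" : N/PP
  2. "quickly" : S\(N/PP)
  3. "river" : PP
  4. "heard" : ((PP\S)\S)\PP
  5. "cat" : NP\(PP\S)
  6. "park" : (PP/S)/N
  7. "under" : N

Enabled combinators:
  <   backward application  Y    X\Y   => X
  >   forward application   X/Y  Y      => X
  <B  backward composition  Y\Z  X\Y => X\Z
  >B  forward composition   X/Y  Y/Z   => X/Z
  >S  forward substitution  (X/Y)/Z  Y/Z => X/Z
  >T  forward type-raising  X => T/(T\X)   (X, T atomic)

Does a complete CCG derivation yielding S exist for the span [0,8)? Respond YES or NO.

[0,8] S   >
  [0,6] S/(PP/S)   >
    [0,1] "in" : (S/(PP/S))/NP
    [1,6] NP   <
      [1,3] S   <
        [1,2] "today" : N/PP
        [2,3] "quickly" : S\(N/PP)
      [3,6] NP\S   <B
        [3,5] (PP\S)\S   <
          [3,4] "river" : PP
          [4,5] "heard" : ((PP\S)\S)\PP
        [5,6] "cat" : NP\(PP\S)
  [6,8] PP/S   >
    [6,7] "park" : (PP/S)/N
    [7,8] "under" : N

YES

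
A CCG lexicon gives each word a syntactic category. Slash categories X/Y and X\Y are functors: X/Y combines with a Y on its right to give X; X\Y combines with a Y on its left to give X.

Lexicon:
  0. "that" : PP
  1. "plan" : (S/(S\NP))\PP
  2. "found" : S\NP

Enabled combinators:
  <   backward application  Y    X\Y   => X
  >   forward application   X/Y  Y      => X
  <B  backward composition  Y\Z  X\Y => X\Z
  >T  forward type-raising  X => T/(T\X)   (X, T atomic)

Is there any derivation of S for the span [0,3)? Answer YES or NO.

[0,3] S   >
  [0,2] S/(S\NP)   <
    [0,1] "that" : PP
    [1,2] "plan" : (S/(S\NP))\PP
  [2,3] "found" : S\NP

YES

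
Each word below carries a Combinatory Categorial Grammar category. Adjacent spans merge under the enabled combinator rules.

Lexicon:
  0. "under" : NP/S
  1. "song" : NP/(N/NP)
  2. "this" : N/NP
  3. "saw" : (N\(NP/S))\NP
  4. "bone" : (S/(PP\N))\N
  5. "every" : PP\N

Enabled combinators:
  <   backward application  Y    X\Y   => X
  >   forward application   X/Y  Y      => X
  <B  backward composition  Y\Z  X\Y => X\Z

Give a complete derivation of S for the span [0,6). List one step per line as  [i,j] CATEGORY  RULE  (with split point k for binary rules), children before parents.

[0,6] S   >
  [0,5] S/(PP\N)   <
    [0,4] N   <
      [0,1] "under" : NP/S
      [1,4] N\(NP/S)   <
        [1,3] NP   >
          [1,2] "song" : NP/(N/NP)
          [2,3] "this" : N/NP
        [3,4] "saw" : (N\(NP/S))\NP
    [4,5] "bone" : (S/(PP\N))\N
  [5,6] "every" : PP\N

[0,1] NP/S  lex  "under"
[1,2] NP/(N/NP)  lex  "song"
[2,3] N/NP  lex  "this"
[1,3] NP  >  k=2
[3,4] (N\(NP/S))\NP  lex  "saw"
[1,4] N\(NP/S)  <  k=3
[0,4] N  <  k=1
[4,5] (S/(PP\N))\N  lex  "bone"
[0,5] S/(PP\N)  <  k=4
[5,6] PP\N  lex  "every"
[0,6] S  >  k=5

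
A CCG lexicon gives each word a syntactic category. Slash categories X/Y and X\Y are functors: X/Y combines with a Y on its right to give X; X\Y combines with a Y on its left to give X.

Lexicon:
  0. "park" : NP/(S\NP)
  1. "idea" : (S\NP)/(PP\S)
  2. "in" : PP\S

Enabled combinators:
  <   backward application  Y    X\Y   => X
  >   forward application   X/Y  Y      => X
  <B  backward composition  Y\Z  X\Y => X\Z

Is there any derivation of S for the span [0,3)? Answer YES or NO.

NO

NP/(S\NP) (S\NP)/(PP\S) PP\S
CKY chart[0,3] = {NP}; S ∉ chart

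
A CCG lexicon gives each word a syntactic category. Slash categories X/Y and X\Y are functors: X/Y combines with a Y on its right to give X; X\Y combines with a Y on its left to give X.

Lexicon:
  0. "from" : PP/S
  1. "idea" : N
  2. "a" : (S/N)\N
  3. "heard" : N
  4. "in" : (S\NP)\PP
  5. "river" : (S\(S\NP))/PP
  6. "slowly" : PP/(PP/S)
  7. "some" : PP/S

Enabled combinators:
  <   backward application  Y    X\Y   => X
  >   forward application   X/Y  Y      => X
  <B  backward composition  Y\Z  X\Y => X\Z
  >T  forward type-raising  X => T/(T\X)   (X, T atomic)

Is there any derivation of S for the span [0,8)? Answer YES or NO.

[0,8] S   <
  [0,5] S\NP   <
    [0,4] PP   >
      [0,1] "from" : PP/S
      [1,4] S   >
        [1,3] S/N   <
          [1,2] "idea" : N
          [2,3] "a" : (S/N)\N
        [3,4] "heard" : N
    [4,5] "in" : (S\NP)\PP
  [5,8] S\(S\NP)   >
    [5,6] "river" : (S\(S\NP))/PP
    [6,8] PP   >
      [6,7] "slowly" : PP/(PP/S)
      [7,8] "some" : PP/S

YES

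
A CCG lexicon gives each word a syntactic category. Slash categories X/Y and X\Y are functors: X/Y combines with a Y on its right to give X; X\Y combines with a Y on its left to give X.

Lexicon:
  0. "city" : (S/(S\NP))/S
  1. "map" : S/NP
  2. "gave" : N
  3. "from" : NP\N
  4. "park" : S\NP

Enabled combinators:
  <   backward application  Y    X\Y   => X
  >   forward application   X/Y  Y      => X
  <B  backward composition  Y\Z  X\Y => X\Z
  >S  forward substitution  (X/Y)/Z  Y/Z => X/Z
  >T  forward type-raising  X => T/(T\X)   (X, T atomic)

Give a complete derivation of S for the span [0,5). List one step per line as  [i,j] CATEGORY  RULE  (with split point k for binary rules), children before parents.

[0,1] (S/(S\NP))/S  lex  "city"
[1,2] S/NP  lex  "map"
[2,3] N  lex  "gave"
[3,4] NP\N  lex  "from"
[2,4] NP  <  k=3
[1,4] S  >  k=2
[0,4] S/(S\NP)  >  k=1
[4,5] S\NP  lex  "park"
[0,5] S  >  k=4

[0,5] S   >
  [0,4] S/(S\NP)   >
    [0,1] "city" : (S/(S\NP))/S
    [1,4] S   >
      [1,2] "map" : S/NP
      [2,4] NP   <
        [2,3] "gave" : N
        [3,4] "from" : NP\N
  [4,5] "park" : S\NP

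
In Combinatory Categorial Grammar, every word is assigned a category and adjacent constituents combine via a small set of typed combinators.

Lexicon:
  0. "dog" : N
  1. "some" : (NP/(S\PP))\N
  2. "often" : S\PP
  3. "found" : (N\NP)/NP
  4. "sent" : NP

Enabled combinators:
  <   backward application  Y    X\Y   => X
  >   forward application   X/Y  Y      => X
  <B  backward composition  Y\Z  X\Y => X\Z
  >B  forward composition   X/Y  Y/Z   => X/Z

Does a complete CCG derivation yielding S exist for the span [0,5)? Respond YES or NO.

NO

N (NP/(S\PP))\N S\PP (N\NP)/NP NP
CKY chart[0,5] = {N}; S ∉ chart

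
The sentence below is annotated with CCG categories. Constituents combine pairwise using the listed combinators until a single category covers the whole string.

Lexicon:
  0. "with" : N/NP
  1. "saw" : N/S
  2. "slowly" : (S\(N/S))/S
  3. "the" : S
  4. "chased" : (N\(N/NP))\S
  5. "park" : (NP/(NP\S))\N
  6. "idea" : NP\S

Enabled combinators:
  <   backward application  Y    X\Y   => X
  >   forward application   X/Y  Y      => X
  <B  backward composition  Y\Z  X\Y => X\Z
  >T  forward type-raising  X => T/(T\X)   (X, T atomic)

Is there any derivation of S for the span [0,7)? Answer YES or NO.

N/NP N/S (S\(N/S))/S S (N\(N/NP))\S (NP/(NP\S))\N NP\S
CKY chart[0,7] = {N/(N\NP), NP, NP/(NP\NP), PP/(PP\NP), S/(S\NP)}; S ∉ chart

NO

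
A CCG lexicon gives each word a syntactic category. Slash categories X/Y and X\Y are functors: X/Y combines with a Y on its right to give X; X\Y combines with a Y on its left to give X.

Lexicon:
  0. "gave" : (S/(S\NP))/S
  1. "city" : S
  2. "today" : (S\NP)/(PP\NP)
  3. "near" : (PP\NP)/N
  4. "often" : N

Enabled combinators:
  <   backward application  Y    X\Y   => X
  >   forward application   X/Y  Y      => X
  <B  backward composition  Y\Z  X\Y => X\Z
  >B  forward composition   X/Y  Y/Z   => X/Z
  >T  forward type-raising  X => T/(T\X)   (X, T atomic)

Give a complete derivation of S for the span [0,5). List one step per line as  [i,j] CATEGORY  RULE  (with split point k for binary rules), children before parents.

[0,5] S   >
  [0,2] S/(S\NP)   >
    [0,1] "gave" : (S/(S\NP))/S
    [1,2] "city" : S
  [2,5] S\NP   >
    [2,3] "today" : (S\NP)/(PP\NP)
    [3,5] PP\NP   >
      [3,4] "near" : (PP\NP)/N
      [4,5] "often" : N

[0,1] (S/(S\NP))/S  lex  "gave"
[1,2] S  lex  "city"
[0,2] S/(S\NP)  >  k=1
[2,3] (S\NP)/(PP\NP)  lex  "today"
[3,4] (PP\NP)/N  lex  "near"
[4,5] N  lex  "often"
[3,5] PP\NP  >  k=4
[2,5] S\NP  >  k=3
[0,5] S  >  k=2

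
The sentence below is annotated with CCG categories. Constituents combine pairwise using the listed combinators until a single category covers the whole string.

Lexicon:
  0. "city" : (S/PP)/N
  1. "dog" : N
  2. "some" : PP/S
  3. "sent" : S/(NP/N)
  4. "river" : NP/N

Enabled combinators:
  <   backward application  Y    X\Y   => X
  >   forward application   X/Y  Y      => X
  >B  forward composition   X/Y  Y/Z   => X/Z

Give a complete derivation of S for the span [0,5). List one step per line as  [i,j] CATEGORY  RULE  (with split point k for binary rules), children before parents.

[0,5] S   >
  [0,2] S/PP   >
    [0,1] "city" : (S/PP)/N
    [1,2] "dog" : N
  [2,5] PP   >
    [2,3] "some" : PP/S
    [3,5] S   >
      [3,4] "sent" : S/(NP/N)
      [4,5] "river" : NP/N

[0,1] (S/PP)/N  lex  "city"
[1,2] N  lex  "dog"
[0,2] S/PP  >  k=1
[2,3] PP/S  lex  "some"
[3,4] S/(NP/N)  lex  "sent"
[4,5] NP/N  lex  "river"
[3,5] S  >  k=4
[2,5] PP  >  k=3
[0,5] S  >  k=2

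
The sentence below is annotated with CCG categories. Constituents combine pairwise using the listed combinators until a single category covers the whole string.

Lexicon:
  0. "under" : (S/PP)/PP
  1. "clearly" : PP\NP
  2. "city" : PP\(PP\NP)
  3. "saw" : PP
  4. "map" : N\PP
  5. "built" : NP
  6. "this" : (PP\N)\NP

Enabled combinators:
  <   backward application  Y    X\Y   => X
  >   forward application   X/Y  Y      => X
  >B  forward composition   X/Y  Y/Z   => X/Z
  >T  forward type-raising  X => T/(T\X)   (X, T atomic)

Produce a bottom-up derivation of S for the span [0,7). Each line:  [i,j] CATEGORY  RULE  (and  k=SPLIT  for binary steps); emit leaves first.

[0,1] (S/PP)/PP  lex  "under"
[1,2] PP\NP  lex  "clearly"
[2,3] PP\(PP\NP)  lex  "city"
[1,3] PP  <  k=2
[0,3] S/PP  >  k=1
[3,4] PP  lex  "saw"
[3,4] N/(N\PP)  >T
[4,5] N\PP  lex  "map"
[3,5] N  >  k=4
[5,6] NP  lex  "built"
[6,7] (PP\N)\NP  lex  "this"
[5,7] PP\N  <  k=6
[3,7] PP  <  k=5
[0,7] S  >  k=3

[0,7] S   >
  [0,3] S/PP   >
    [0,1] "under" : (S/PP)/PP
    [1,3] PP   <
      [1,2] "clearly" : PP\NP
      [2,3] "city" : PP\(PP\NP)
  [3,7] PP   <
    [3,5] N   >
      [3,4] N/(N\PP)   >T
        [3,4] "saw" : PP
      [4,5] "map" : N\PP
    [5,7] PP\N   <
      [5,6] "built" : NP
      [6,7] "this" : (PP\N)\NP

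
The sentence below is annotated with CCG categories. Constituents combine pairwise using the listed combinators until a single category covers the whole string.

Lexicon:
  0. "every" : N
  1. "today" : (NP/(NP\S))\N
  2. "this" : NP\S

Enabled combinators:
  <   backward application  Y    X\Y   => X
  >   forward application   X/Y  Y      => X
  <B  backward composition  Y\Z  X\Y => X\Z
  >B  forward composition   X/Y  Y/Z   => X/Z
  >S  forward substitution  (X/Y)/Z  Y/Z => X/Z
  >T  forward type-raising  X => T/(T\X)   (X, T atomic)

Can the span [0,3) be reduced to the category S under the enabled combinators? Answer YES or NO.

NO

N (NP/(NP\S))\N NP\S
CKY chart[0,3] = {N/(N\NP), NP, NP/(NP\NP), PP/(PP\NP), S/(S\NP)}; S ∉ chart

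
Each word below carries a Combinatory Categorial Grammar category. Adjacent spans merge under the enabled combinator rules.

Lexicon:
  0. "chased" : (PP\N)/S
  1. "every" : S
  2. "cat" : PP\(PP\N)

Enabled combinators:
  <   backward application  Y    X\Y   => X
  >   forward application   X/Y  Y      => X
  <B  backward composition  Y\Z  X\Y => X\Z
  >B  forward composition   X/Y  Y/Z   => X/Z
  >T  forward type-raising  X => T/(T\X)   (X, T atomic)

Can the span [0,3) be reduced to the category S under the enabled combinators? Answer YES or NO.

NO

(PP\N)/S S PP\(PP\N)
CKY chart[0,3] = {N/(N\PP), NP/(NP\PP), PP, PP/(PP\PP), S/(S\PP)}; S ∉ chart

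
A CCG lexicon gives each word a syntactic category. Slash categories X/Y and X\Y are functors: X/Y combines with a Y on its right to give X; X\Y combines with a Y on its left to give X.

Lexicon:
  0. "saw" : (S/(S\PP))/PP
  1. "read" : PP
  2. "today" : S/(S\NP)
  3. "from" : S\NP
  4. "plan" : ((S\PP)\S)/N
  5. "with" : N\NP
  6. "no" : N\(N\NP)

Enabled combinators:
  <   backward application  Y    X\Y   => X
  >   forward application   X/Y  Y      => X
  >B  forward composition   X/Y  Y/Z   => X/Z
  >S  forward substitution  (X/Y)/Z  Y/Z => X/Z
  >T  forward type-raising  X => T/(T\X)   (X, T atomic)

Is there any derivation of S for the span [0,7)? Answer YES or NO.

[0,7] S   >
  [0,2] S/(S\PP)   >
    [0,1] "saw" : (S/(S\PP))/PP
    [1,2] "read" : PP
  [2,7] S\PP   <
    [2,4] S   >
      [2,3] "today" : S/(S\NP)
      [3,4] "from" : S\NP
    [4,7] (S\PP)\S   >
      [4,5] "plan" : ((S\PP)\S)/N
      [5,7] N   <
        [5,6] "with" : N\NP
        [6,7] "no" : N\(N\NP)

YES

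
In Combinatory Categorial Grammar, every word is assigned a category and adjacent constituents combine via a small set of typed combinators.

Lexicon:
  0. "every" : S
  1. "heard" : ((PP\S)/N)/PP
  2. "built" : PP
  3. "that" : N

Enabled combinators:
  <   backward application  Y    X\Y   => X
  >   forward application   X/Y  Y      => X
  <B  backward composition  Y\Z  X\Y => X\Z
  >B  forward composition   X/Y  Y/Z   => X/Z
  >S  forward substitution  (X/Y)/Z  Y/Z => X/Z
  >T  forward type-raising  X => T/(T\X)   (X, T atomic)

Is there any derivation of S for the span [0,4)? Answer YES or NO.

NO

S ((PP\S)/N)/PP PP N
CKY chart[0,4] = {N/(N\PP), NP/(NP\PP), PP, PP/(N\N), PP/(PP\PP), S/(S\PP)}; S ∉ chart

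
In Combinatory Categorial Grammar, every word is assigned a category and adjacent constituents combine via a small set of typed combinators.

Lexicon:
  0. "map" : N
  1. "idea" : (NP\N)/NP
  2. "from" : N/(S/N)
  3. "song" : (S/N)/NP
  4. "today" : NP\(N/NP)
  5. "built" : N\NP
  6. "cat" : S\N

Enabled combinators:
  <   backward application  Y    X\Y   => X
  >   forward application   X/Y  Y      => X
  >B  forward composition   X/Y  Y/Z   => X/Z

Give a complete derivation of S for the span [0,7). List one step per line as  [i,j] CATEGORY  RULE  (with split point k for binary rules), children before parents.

[0,7] S   <
  [0,6] N   <
    [0,5] NP   <
      [0,1] "map" : N
      [1,5] NP\N   >
        [1,2] "idea" : (NP\N)/NP
        [2,5] NP   <
          [2,4] N/NP   >B
            [2,3] "from" : N/(S/N)
            [3,4] "song" : (S/N)/NP
          [4,5] "today" : NP\(N/NP)
    [5,6] "built" : N\NP
  [6,7] "cat" : S\N

[0,1] N  lex  "map"
[1,2] (NP\N)/NP  lex  "idea"
[2,3] N/(S/N)  lex  "from"
[3,4] (S/N)/NP  lex  "song"
[2,4] N/NP  >B  k=3
[4,5] NP\(N/NP)  lex  "today"
[2,5] NP  <  k=4
[1,5] NP\N  >  k=2
[0,5] NP  <  k=1
[5,6] N\NP  lex  "built"
[0,6] N  <  k=5
[6,7] S\N  lex  "cat"
[0,7] S  <  k=6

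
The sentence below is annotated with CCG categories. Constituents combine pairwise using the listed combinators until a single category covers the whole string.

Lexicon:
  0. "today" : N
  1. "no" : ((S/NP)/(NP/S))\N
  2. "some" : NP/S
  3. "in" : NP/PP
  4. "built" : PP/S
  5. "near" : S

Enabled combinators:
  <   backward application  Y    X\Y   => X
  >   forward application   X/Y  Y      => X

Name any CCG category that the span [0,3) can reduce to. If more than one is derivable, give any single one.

S/NP

[0,6] S   >
  [0,3] S/NP   >
    [0,2] (S/NP)/(NP/S)   <
      [0,1] "today" : N
      [1,2] "no" : ((S/NP)/(NP/S))\N
    [2,3] "some" : NP/S
  [3,6] NP   >
    [3,4] "in" : NP/PP
    [4,6] PP   >
      [4,5] "built" : PP/S
      [5,6] "near" : S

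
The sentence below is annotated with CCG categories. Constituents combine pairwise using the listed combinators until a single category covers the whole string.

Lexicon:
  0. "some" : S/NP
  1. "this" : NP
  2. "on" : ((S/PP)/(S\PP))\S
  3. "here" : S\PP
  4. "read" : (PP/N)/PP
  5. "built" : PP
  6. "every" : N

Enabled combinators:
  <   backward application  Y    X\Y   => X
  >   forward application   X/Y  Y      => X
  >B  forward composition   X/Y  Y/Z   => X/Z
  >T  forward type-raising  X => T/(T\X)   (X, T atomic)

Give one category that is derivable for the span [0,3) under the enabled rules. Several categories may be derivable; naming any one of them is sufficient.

[0,7] S   >
  [0,4] S/PP   >
    [0,3] (S/PP)/(S\PP)   <
      [0,2] S   >
        [0,1] "some" : S/NP
        [1,2] "this" : NP
      [2,3] "on" : ((S/PP)/(S\PP))\S
    [3,4] "here" : S\PP
  [4,7] PP   >
    [4,6] PP/N   >
      [4,5] "read" : (PP/N)/PP
      [5,6] "built" : PP
    [6,7] "every" : N

(S/PP)/(S\PP)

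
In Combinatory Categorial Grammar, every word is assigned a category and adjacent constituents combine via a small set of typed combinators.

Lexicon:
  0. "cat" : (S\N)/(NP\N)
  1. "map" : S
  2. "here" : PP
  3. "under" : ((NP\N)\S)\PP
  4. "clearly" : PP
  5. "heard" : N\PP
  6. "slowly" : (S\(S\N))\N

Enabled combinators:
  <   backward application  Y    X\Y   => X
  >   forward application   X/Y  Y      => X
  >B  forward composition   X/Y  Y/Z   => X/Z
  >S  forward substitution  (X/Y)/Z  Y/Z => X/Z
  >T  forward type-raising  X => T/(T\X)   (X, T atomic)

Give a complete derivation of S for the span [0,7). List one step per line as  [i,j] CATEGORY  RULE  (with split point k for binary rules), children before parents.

[0,1] (S\N)/(NP\N)  lex  "cat"
[1,2] S  lex  "map"
[2,3] PP  lex  "here"
[3,4] ((NP\N)\S)\PP  lex  "under"
[2,4] (NP\N)\S  <  k=3
[1,4] NP\N  <  k=2
[0,4] S\N  >  k=1
[4,5] PP  lex  "clearly"
[4,5] N/(N\PP)  >T
[5,6] N\PP  lex  "heard"
[4,6] N  >  k=5
[6,7] (S\(S\N))\N  lex  "slowly"
[4,7] S\(S\N)  <  k=6
[0,7] S  <  k=4

[0,7] S   <
  [0,4] S\N   >
    [0,1] "cat" : (S\N)/(NP\N)
    [1,4] NP\N   <
      [1,2] "map" : S
      [2,4] (NP\N)\S   <
        [2,3] "here" : PP
        [3,4] "under" : ((NP\N)\S)\PP
  [4,7] S\(S\N)   <
    [4,6] N   >
      [4,5] N/(N\PP)   >T
        [4,5] "clearly" : PP
      [5,6] "heard" : N\PP
    [6,7] "slowly" : (S\(S\N))\N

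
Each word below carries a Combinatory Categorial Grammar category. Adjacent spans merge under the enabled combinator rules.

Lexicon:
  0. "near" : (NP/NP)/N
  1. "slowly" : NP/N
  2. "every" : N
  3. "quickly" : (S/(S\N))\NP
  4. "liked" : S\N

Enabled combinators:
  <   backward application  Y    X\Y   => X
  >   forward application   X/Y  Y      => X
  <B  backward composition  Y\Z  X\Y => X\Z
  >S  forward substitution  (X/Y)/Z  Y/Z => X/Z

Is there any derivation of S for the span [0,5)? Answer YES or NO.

[0,5] S   >
  [0,4] S/(S\N)   <
    [0,3] NP   >
      [0,2] NP/N   >S
        [0,1] "near" : (NP/NP)/N
        [1,2] "slowly" : NP/N
      [2,3] "every" : N
    [3,4] "quickly" : (S/(S\N))\NP
  [4,5] "liked" : S\N

YES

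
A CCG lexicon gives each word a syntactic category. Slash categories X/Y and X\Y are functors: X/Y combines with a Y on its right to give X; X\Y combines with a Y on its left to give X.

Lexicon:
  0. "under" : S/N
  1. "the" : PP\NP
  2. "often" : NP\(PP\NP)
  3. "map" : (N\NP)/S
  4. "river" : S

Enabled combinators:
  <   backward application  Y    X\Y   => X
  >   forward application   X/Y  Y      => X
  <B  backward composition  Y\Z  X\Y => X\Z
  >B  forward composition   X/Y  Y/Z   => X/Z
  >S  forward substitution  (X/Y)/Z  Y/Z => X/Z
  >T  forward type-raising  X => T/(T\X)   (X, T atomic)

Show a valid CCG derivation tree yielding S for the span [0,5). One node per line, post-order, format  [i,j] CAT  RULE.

[0,5] S   >
  [0,1] "under" : S/N
  [1,5] N   <
    [1,3] NP   <
      [1,2] "the" : PP\NP
      [2,3] "often" : NP\(PP\NP)
    [3,5] N\NP   >
      [3,4] "map" : (N\NP)/S
      [4,5] "river" : S

[0,1] S/N  lex  "under"
[1,2] PP\NP  lex  "the"
[2,3] NP\(PP\NP)  lex  "often"
[1,3] NP  <  k=2
[3,4] (N\NP)/S  lex  "map"
[4,5] S  lex  "river"
[3,5] N\NP  >  k=4
[1,5] N  <  k=3
[0,5] S  >  k=1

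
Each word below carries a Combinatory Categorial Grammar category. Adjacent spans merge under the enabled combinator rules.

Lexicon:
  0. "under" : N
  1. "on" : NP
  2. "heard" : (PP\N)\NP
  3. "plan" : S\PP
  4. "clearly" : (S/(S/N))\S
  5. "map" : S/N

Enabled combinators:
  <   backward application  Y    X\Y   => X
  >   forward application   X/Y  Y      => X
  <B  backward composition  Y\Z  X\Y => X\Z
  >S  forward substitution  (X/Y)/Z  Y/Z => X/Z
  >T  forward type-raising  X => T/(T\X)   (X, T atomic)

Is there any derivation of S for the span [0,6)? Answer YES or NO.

YES

[0,6] S   >
  [0,5] S/(S/N)   <
    [0,4] S   <
      [0,3] PP   >
        [0,1] PP/(PP\N)   >T
          [0,1] "under" : N
        [1,3] PP\N   <
          [1,2] "on" : NP
          [2,3] "heard" : (PP\N)\NP
      [3,4] "plan" : S\PP
    [4,5] "clearly" : (S/(S/N))\S
  [5,6] "map" : S/N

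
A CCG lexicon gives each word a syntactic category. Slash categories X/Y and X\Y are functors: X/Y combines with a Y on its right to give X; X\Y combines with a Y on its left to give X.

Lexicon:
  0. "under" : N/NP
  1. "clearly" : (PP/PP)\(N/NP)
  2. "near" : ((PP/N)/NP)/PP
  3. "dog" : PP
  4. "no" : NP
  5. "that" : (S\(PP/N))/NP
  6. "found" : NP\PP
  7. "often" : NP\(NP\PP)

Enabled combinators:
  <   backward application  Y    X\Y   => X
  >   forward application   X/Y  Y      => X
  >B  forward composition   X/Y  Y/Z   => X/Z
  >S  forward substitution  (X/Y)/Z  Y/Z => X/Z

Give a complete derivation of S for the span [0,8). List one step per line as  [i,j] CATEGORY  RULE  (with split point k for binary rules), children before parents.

[0,1] N/NP  lex  "under"
[1,2] (PP/PP)\(N/NP)  lex  "clearly"
[0,2] PP/PP  <  k=1
[2,3] ((PP/N)/NP)/PP  lex  "near"
[3,4] PP  lex  "dog"
[2,4] (PP/N)/NP  >  k=3
[4,5] NP  lex  "no"
[2,5] PP/N  >  k=4
[0,5] PP/N  >B  k=2
[5,6] (S\(PP/N))/NP  lex  "that"
[6,7] NP\PP  lex  "found"
[7,8] NP\(NP\PP)  lex  "often"
[6,8] NP  <  k=7
[5,8] S\(PP/N)  >  k=6
[0,8] S  <  k=5

[0,8] S   <
  [0,5] PP/N   >B
    [0,2] PP/PP   <
      [0,1] "under" : N/NP
      [1,2] "clearly" : (PP/PP)\(N/NP)
    [2,5] PP/N   >
      [2,4] (PP/N)/NP   >
        [2,3] "near" : ((PP/N)/NP)/PP
        [3,4] "dog" : PP
      [4,5] "no" : NP
  [5,8] S\(PP/N)   >
    [5,6] "that" : (S\(PP/N))/NP
    [6,8] NP   <
      [6,7] "found" : NP\PP
      [7,8] "often" : NP\(NP\PP)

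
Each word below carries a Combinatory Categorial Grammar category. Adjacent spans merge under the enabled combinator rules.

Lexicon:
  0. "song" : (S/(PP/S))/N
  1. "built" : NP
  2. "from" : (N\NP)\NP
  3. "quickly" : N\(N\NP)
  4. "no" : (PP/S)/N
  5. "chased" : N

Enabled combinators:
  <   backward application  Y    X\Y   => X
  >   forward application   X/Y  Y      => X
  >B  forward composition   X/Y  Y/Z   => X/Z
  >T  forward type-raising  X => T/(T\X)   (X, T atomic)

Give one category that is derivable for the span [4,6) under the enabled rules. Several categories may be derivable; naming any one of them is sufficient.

[0,6] S   >
  [0,4] S/(PP/S)   >
    [0,1] "song" : (S/(PP/S))/N
    [1,4] N   <
      [1,3] N\NP   <
        [1,2] "built" : NP
        [2,3] "from" : (N\NP)\NP
      [3,4] "quickly" : N\(N\NP)
  [4,6] PP/S   >
    [4,5] "no" : (PP/S)/N
    [5,6] "chased" : N

PP/S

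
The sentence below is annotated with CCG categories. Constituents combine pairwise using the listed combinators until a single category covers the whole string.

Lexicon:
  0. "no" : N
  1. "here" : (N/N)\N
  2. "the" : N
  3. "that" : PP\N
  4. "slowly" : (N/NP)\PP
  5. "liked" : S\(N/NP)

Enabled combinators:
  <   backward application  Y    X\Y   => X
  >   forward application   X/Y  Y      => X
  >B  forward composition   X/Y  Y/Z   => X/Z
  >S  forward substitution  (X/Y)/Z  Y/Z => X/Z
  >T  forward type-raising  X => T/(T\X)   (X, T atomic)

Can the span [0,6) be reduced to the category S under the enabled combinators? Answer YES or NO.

[0,6] S   <
  [0,5] N/NP   >B
    [0,2] N/N   <
      [0,1] "no" : N
      [1,2] "here" : (N/N)\N
    [2,5] N/NP   <
      [2,4] PP   <
        [2,3] "the" : N
        [3,4] "that" : PP\N
      [4,5] "slowly" : (N/NP)\PP
  [5,6] "liked" : S\(N/NP)

YES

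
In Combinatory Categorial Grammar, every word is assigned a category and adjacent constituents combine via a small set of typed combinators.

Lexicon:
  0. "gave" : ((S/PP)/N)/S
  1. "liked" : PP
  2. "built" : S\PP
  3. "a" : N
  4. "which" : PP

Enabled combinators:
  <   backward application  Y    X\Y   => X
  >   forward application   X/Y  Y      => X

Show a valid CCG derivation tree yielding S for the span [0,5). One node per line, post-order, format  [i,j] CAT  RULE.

[0,1] ((S/PP)/N)/S  lex  "gave"
[1,2] PP  lex  "liked"
[2,3] S\PP  lex  "built"
[1,3] S  <  k=2
[0,3] (S/PP)/N  >  k=1
[3,4] N  lex  "a"
[0,4] S/PP  >  k=3
[4,5] PP  lex  "which"
[0,5] S  >  k=4

[0,5] S   >
  [0,4] S/PP   >
    [0,3] (S/PP)/N   >
      [0,1] "gave" : ((S/PP)/N)/S
      [1,3] S   <
        [1,2] "liked" : PP
        [2,3] "built" : S\PP
    [3,4] "a" : N
  [4,5] "which" : PP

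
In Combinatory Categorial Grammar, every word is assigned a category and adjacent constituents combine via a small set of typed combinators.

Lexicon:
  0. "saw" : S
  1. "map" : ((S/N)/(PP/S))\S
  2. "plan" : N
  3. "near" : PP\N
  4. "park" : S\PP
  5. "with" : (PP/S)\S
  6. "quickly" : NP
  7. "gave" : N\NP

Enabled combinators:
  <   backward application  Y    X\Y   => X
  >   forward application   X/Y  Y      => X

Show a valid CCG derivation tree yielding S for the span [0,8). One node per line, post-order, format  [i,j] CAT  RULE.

[0,8] S   >
  [0,6] S/N   >
    [0,2] (S/N)/(PP/S)   <
      [0,1] "saw" : S
      [1,2] "map" : ((S/N)/(PP/S))\S
    [2,6] PP/S   <
      [2,5] S   <
        [2,4] PP   <
          [2,3] "plan" : N
          [3,4] "near" : PP\N
        [4,5] "park" : S\PP
      [5,6] "with" : (PP/S)\S
  [6,8] N   <
    [6,7] "quickly" : NP
    [7,8] "gave" : N\NP

[0,1] S  lex  "saw"
[1,2] ((S/N)/(PP/S))\S  lex  "map"
[0,2] (S/N)/(PP/S)  <  k=1
[2,3] N  lex  "plan"
[3,4] PP\N  lex  "near"
[2,4] PP  <  k=3
[4,5] S\PP  lex  "park"
[2,5] S  <  k=4
[5,6] (PP/S)\S  lex  "with"
[2,6] PP/S  <  k=5
[0,6] S/N  >  k=2
[6,7] NP  lex  "quickly"
[7,8] N\NP  lex  "gave"
[6,8] N  <  k=7
[0,8] S  >  k=6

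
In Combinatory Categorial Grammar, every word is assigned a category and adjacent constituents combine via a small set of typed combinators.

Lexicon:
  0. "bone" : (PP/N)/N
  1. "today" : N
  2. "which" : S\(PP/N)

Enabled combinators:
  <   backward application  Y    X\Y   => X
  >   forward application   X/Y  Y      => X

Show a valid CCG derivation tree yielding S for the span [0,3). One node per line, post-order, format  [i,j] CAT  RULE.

[0,1] (PP/N)/N  lex  "bone"
[1,2] N  lex  "today"
[0,2] PP/N  >  k=1
[2,3] S\(PP/N)  lex  "which"
[0,3] S  <  k=2

[0,3] S   <
  [0,2] PP/N   >
    [0,1] "bone" : (PP/N)/N
    [1,2] "today" : N
  [2,3] "which" : S\(PP/N)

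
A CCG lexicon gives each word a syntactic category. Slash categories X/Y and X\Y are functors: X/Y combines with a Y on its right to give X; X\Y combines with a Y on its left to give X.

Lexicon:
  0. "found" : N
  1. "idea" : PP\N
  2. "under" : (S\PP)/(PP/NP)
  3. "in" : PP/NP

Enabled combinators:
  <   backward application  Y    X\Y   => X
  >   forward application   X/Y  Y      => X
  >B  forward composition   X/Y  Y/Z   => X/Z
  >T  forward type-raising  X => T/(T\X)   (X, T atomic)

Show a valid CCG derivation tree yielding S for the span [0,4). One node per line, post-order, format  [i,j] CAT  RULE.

[0,4] S   <
  [0,2] PP   <
    [0,1] "found" : N
    [1,2] "idea" : PP\N
  [2,4] S\PP   >
    [2,3] "under" : (S\PP)/(PP/NP)
    [3,4] "in" : PP/NP

[0,1] N  lex  "found"
[1,2] PP\N  lex  "idea"
[0,2] PP  <  k=1
[2,3] (S\PP)/(PP/NP)  lex  "under"
[3,4] PP/NP  lex  "in"
[2,4] S\PP  >  k=3
[0,4] S  <  k=2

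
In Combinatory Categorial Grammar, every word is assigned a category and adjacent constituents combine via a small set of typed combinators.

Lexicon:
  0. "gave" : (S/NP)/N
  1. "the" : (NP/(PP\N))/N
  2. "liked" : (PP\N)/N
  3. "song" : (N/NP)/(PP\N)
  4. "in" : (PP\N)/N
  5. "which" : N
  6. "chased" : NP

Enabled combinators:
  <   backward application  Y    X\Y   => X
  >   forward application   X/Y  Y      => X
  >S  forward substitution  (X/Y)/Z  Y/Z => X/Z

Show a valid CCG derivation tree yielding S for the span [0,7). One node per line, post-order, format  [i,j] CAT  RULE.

[0,1] (S/NP)/N  lex  "gave"
[1,2] (NP/(PP\N))/N  lex  "the"
[2,3] (PP\N)/N  lex  "liked"
[1,3] NP/N  >S  k=2
[0,3] S/N  >S  k=1
[3,4] (N/NP)/(PP\N)  lex  "song"
[4,5] (PP\N)/N  lex  "in"
[5,6] N  lex  "which"
[4,6] PP\N  >  k=5
[3,6] N/NP  >  k=4
[6,7] NP  lex  "chased"
[3,7] N  >  k=6
[0,7] S  >  k=3

[0,7] S   >
  [0,3] S/N   >S
    [0,1] "gave" : (S/NP)/N
    [1,3] NP/N   >S
      [1,2] "the" : (NP/(PP\N))/N
      [2,3] "liked" : (PP\N)/N
  [3,7] N   >
    [3,6] N/NP   >
      [3,4] "song" : (N/NP)/(PP\N)
      [4,6] PP\N   >
        [4,5] "in" : (PP\N)/N
        [5,6] "which" : N
    [6,7] "chased" : NP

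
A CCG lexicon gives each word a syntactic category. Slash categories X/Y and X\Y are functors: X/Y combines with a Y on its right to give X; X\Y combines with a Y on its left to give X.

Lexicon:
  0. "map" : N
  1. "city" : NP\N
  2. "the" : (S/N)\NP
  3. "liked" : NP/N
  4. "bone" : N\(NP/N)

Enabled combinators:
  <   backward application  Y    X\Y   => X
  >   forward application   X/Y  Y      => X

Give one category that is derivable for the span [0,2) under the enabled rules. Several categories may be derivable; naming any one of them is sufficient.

NP

[0,5] S   >
  [0,3] S/N   <
    [0,2] NP   <
      [0,1] "map" : N
      [1,2] "city" : NP\N
    [2,3] "the" : (S/N)\NP
  [3,5] N   <
    [3,4] "liked" : NP/N
    [4,5] "bone" : N\(NP/N)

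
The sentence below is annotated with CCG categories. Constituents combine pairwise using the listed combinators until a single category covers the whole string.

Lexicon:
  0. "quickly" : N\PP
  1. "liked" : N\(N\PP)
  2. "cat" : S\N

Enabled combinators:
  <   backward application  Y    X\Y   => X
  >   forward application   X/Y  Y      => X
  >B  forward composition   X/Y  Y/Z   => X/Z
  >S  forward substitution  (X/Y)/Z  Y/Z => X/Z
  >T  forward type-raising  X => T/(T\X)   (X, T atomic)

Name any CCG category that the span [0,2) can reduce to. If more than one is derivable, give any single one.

N

[0,3] S   <
  [0,2] N   <
    [0,1] "quickly" : N\PP
    [1,2] "liked" : N\(N\PP)
  [2,3] "cat" : S\N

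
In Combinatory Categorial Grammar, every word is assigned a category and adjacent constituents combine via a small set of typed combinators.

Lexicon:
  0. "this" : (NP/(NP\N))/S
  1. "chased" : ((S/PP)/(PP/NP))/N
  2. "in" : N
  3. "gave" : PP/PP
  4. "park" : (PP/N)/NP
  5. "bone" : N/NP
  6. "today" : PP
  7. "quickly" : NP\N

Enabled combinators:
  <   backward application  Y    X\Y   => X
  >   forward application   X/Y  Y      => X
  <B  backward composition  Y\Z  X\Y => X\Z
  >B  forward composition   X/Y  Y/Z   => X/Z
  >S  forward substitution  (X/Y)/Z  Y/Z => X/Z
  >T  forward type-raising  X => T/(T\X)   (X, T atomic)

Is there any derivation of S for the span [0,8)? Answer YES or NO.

NO

(NP/(NP\N))/S ((S/PP)/(PP/NP))/N N PP/PP (PP/N)/NP N/NP PP NP\N
CKY chart[0,8] = {N/(N\NP), NP, NP/(NP\NP), PP/(PP\NP), S/(S\NP)}; S ∉ chart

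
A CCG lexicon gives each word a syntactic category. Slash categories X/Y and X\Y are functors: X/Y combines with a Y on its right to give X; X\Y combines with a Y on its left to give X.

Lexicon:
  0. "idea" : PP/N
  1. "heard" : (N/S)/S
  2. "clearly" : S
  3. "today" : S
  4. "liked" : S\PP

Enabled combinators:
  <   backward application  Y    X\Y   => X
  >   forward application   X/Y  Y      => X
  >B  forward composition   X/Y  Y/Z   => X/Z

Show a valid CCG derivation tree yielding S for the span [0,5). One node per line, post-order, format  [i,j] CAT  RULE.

[0,1] PP/N  lex  "idea"
[1,2] (N/S)/S  lex  "heard"
[2,3] S  lex  "clearly"
[1,3] N/S  >  k=2
[3,4] S  lex  "today"
[1,4] N  >  k=3
[0,4] PP  >  k=1
[4,5] S\PP  lex  "liked"
[0,5] S  <  k=4

[0,5] S   <
  [0,4] PP   >
    [0,1] "idea" : PP/N
    [1,4] N   >
      [1,3] N/S   >
        [1,2] "heard" : (N/S)/S
        [2,3] "clearly" : S
      [3,4] "today" : S
  [4,5] "liked" : S\PP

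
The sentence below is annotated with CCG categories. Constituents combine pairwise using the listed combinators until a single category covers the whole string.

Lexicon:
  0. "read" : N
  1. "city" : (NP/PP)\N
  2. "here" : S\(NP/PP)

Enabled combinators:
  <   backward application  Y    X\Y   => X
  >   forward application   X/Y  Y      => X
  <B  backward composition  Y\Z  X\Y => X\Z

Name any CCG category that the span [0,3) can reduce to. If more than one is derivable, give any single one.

[0,3] S   <
  [0,2] NP/PP   <
    [0,1] "read" : N
    [1,2] "city" : (NP/PP)\N
  [2,3] "here" : S\(NP/PP)

S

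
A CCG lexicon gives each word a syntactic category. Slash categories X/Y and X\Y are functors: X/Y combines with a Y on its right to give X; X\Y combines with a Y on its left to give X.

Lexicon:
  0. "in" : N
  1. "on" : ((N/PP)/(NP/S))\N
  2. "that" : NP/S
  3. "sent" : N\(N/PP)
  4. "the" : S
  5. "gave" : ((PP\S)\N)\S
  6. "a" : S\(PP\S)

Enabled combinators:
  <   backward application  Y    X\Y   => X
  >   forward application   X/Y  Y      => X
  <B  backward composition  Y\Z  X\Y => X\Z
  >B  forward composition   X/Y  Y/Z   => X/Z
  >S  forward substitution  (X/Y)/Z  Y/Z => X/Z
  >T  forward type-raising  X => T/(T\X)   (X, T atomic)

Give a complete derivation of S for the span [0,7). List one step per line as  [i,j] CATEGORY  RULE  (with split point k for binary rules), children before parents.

[0,7] S   <
  [0,6] PP\S   <
    [0,4] N   <
      [0,3] N/PP   >
        [0,2] (N/PP)/(NP/S)   <
          [0,1] "in" : N
          [1,2] "on" : ((N/PP)/(NP/S))\N
        [2,3] "that" : NP/S
      [3,4] "sent" : N\(N/PP)
    [4,6] (PP\S)\N   <
      [4,5] "the" : S
      [5,6] "gave" : ((PP\S)\N)\S
  [6,7] "a" : S\(PP\S)

[0,1] N  lex  "in"
[1,2] ((N/PP)/(NP/S))\N  lex  "on"
[0,2] (N/PP)/(NP/S)  <  k=1
[2,3] NP/S  lex  "that"
[0,3] N/PP  >  k=2
[3,4] N\(N/PP)  lex  "sent"
[0,4] N  <  k=3
[4,5] S  lex  "the"
[5,6] ((PP\S)\N)\S  lex  "gave"
[4,6] (PP\S)\N  <  k=5
[0,6] PP\S  <  k=4
[6,7] S\(PP\S)  lex  "a"
[0,7] S  <  k=6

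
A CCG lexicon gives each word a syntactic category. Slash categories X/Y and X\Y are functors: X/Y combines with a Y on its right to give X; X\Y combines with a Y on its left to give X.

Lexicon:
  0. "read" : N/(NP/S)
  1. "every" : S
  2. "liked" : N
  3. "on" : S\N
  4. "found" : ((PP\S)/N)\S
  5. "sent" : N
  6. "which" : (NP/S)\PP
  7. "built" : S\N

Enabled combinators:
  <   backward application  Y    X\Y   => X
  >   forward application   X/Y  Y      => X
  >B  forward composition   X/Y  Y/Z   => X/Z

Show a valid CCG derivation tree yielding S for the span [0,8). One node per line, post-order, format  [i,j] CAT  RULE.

[0,8] S   <
  [0,7] N   >
    [0,1] "read" : N/(NP/S)
    [1,7] NP/S   <
      [1,6] PP   <
        [1,2] "every" : S
        [2,6] PP\S   >
          [2,5] (PP\S)/N   <
            [2,4] S   <
              [2,3] "liked" : N
              [3,4] "on" : S\N
            [4,5] "found" : ((PP\S)/N)\S
          [5,6] "sent" : N
      [6,7] "which" : (NP/S)\PP
  [7,8] "built" : S\N

[0,1] N/(NP/S)  lex  "read"
[1,2] S  lex  "every"
[2,3] N  lex  "liked"
[3,4] S\N  lex  "on"
[2,4] S  <  k=3
[4,5] ((PP\S)/N)\S  lex  "found"
[2,5] (PP\S)/N  <  k=4
[5,6] N  lex  "sent"
[2,6] PP\S  >  k=5
[1,6] PP  <  k=2
[6,7] (NP/S)\PP  lex  "which"
[1,7] NP/S  <  k=6
[0,7] N  >  k=1
[7,8] S\N  lex  "built"
[0,8] S  <  k=7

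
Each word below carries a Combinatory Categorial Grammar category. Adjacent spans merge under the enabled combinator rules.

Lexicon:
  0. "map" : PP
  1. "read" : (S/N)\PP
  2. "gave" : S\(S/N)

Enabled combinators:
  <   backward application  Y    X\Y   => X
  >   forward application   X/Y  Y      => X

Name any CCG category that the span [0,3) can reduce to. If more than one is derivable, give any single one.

[0,3] S   <
  [0,2] S/N   <
    [0,1] "map" : PP
    [1,2] "read" : (S/N)\PP
  [2,3] "gave" : S\(S/N)

S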